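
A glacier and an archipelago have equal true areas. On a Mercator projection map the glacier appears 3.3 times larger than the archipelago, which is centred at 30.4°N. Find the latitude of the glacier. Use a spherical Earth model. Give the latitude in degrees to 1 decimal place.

61.7°

Mercator areal scale is sec²φ, so apparent-area ratio = sec²φ₁ / sec²φ₂ = cos²φ₂ / cos²φ₁.
cos²φ₂ / cos²φ₁ = 3.3  ⇒  cos φ₁ = cos 30.4° / √3.3 = 0.8625/1.817 = 0.4748.
φ₁ = arccos(0.4748) ≈ 61.7°.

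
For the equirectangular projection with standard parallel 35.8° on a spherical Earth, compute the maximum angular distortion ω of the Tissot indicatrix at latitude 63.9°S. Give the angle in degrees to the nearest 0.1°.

With standard parallel φ₀ = 35.8°, the equirectangular projection gives x = Rλ cos φ₀, y = Rφ, so h = 1 and k = cos 35.8° / cos φ.
At 63.9°: h = 1.000, k = 1.844; principal scales a = 1.844, b = 1.000.
sin(ω/2) = (a − b)/(a + b) = 0.8436/2.844 = 0.2967, so ω = 2 arcsin(0.2967) ≈ 34.5°.

34.5°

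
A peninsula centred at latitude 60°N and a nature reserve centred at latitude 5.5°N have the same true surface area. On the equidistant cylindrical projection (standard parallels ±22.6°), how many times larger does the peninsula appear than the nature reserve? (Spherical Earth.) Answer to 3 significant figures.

1.99

With standard parallel φ₀ = 22.6°, the equirectangular projection gives x = Rλ cos φ₀, y = Rφ, so h = 1 and k = cos 22.6° / cos φ.
Areal scale at 60°: h·k = 1.000 × 1.846 = 1.846.
Areal scale at 5.5°: h·k = 1.000 × 0.9275 = 0.9275.
Ratio = 1.846/0.9275 ≈ 1.99.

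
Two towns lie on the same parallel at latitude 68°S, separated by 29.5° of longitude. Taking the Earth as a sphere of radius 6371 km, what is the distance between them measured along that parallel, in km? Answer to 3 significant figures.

Arc length along a parallel = R cos φ · Δλ (with Δλ in radians).
= 6371 × cos 68° × (29.5° × π/180) = 6371 × 0.3746 × 0.5149 ≈ 1230 km.

1230 km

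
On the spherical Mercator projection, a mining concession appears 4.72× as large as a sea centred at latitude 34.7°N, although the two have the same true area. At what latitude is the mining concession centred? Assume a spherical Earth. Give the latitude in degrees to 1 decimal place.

67.8°

On Mercator, (apparent₁)/(apparent₂) = sec²φ₁ / sec²φ₂ when true areas are equal.
cos²φ₂ / cos²φ₁ = 4.72  ⇒  cos φ₁ = cos 34.7° / √4.72 = 0.8221/2.173 = 0.3784.
φ₁ = arccos(0.3784) ≈ 67.8°.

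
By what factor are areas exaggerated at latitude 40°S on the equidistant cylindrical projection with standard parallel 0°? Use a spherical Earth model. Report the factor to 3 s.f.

1.31

For the equirectangular projection with φ₀ = 0 (plate carrée), h = 1 along meridians and k = sec φ along parallels.
Areal scale = h·k = 1 × sec φ; at 40°, h = 1.000, k = 1.305, so h·k = 1.305.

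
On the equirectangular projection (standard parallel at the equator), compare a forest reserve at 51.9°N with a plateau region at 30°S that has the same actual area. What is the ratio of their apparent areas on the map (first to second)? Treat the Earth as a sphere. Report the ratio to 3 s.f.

1.40

For the equirectangular projection with φ₀ = 0 (plate carrée), h = 1 along meridians and k = sec φ along parallels.
Areal scale at 51.9°: h·k = 1.000 × 1.621 = 1.621.
Areal scale at 30°: h·k = 1.000 × 1.155 = 1.155.
Ratio = 1.621/1.155 ≈ 1.40.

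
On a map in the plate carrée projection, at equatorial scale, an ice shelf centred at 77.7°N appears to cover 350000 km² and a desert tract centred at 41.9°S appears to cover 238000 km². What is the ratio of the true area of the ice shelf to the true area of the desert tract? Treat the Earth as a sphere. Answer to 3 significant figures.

0.421

Plate carrée has h = 1 and k = sec φ, giving areal scale sec φ; true area = (apparent area) · cos φ.
True area of ice shelf: 350000 × cos(77.7°) = 350000 × 0.2130 = 74560 km².
True area of desert tract: 238000 × cos(41.9°) = 238000 × 0.7443 = 177100 km².
Ratio = 74560 / 177100 ≈ 0.421.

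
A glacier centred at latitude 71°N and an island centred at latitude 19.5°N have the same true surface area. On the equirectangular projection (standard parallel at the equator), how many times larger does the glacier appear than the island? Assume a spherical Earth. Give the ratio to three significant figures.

2.90

Plate carrée maps x = Rλ, y = Rφ. The meridian scale is h = 1 and the parallel scale is k = 1/cos φ = sec φ.
Areal scale at 71°: h·k = 1.000 × 3.072 = 3.072.
Areal scale at 19.5°: h·k = 1.000 × 1.061 = 1.061.
Ratio = 3.072/1.061 ≈ 2.90.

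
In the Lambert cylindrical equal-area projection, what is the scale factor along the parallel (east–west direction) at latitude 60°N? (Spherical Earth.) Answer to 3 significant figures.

2.00

The Lambert cylindrical equal-area projection is the cylindrical equal-area projection with its standard parallel at the equator (φ₀ = 0). For cylindrical equal-area with standard parallel φ₀, h = cos φ / cos φ₀ and k = cos φ₀ / cos φ, so h·k = 1.
k = cos 0° / cos 60° = 1.000/0.5000 = 2.000.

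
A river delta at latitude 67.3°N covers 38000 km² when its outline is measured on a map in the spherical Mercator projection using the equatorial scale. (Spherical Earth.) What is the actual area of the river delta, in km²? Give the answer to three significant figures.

5660 km²

Mercator is conformal, so the point scale is isotropic: h = k = sec φ = 1/cos φ.
Areal scale = k² = sec²φ = 1/cos²(67.3°) = 1/0.3859² = 6.715.
True area = apparent / (areal scale) = 38000 / 6.715 ≈ 5660 km².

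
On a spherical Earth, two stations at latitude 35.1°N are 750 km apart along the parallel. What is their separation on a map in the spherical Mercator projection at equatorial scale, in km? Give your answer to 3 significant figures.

917 km

For Mercator, h = k = sec φ (a conformal cylindrical projection has a single point scale, 1/cos φ).
Along the parallel, k = sec 35.1° = 1/0.8181 = 1.222.
Map distance = 750 × 1.222 ≈ 917 km.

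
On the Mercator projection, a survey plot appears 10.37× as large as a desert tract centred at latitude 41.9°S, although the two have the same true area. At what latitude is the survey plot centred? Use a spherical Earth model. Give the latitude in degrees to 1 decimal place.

On Mercator, (apparent₁)/(apparent₂) = sec²φ₁ / sec²φ₂ when true areas are equal.
cos²φ₂ / cos²φ₁ = 10.37  ⇒  cos φ₁ = cos 41.9° / √10.37 = 0.7443/3.220 = 0.2311.
φ₁ = arccos(0.2311) ≈ 76.6°.

76.6°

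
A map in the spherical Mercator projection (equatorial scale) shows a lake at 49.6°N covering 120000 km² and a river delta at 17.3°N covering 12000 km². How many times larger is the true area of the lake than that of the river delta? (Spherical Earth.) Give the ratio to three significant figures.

Mercator's areal exaggeration is sec²φ; hence true area = (apparent area) · cos²φ.
True area of lake: 120000 × cos²(49.6°) = 120000 × 0.4201 = 50410 km².
True area of river delta: 12000 × cos²(17.3°) = 12000 × 0.9116 = 10940 km².
Ratio = 50410 / 10940 ≈ 4.61.

4.61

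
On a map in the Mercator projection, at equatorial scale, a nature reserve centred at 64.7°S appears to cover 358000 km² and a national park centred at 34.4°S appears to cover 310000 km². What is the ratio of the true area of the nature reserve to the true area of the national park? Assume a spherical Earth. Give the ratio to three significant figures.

Since Mercator area scale is 1/cos²φ, the true area equals the apparent area multiplied by cos²φ.
True area of nature reserve: 358000 × cos²(64.7°) = 358000 × 0.1826 = 65380 km².
True area of national park: 310000 × cos²(34.4°) = 310000 × 0.6808 = 211100 km².
Ratio = 65380 / 211100 ≈ 0.310.

0.310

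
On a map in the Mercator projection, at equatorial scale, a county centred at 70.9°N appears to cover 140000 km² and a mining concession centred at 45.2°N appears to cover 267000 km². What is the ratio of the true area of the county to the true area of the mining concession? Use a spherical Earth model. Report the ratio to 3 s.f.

On Mercator the areal scale is sec²φ, so true area = apparent × cos²φ.
True area of county: 140000 × cos²(70.9°) = 140000 × 0.1071 = 14990 km².
True area of mining concession: 267000 × cos²(45.2°) = 267000 × 0.4965 = 132600 km².
Ratio = 14990 / 132600 ≈ 0.113.

0.113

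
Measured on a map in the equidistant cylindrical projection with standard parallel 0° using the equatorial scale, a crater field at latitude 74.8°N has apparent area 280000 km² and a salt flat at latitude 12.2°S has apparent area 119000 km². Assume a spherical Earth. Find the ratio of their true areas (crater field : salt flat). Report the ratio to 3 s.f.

0.631

On the plate carrée, areal scale = h·k = 1 × sec φ, so true area = apparent × cos φ.
True area of crater field: 280000 × cos(74.8°) = 280000 × 0.2622 = 73410 km².
True area of salt flat: 119000 × cos(12.2°) = 119000 × 0.9774 = 116300 km².
Ratio = 73410 / 116300 ≈ 0.631.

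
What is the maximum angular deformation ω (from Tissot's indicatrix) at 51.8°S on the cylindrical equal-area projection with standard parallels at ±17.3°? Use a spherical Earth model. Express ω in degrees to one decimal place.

48.3°

Cylindrical equal-area (φ₀ = 17.3°): h = cos φ / cos 17.3° along meridians, k = cos 17.3° / cos φ along parallels; h·k = 1.
At 51.8°: h = 0.6477, k = 1.544; principal scales a = 1.544, b = 0.6477.
sin(ω/2) = (a − b)/(a + b) = 0.8962/2.192 = 0.4089, so ω = 2 arcsin(0.4089) ≈ 48.3°.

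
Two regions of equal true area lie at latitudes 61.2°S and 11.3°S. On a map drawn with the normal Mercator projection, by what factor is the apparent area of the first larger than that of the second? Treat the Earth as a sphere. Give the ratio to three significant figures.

4.14

Mercator is conformal with k = sec φ, so areal scale = k² = sec²φ.
At 61.2°: sec²(61.2°) = 1/0.4818² = 4.309.
At 11.3°: sec²(11.3°) = 1/0.9806² = 1.040.
Ratio = 4.309/1.040 = cos²(11.3°)/cos²(61.2°) ≈ 4.14.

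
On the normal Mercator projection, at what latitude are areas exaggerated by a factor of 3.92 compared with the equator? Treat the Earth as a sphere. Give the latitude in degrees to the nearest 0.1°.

59.7°

Mercator areal scale is sec²φ.
sec²φ = 3.92  ⇒  cos²φ = 0.2551  ⇒  cos φ = 0.5051.
φ = arccos(0.5051) ≈ 59.7°.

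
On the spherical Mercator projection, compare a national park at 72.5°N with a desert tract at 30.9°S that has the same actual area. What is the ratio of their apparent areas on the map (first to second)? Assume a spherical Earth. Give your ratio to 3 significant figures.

8.14

On Mercator, area is exaggerated by sec²φ = 1/cos²φ.
At 72.5°: sec²(72.5°) = 1/0.3007² = 11.06.
At 30.9°: sec²(30.9°) = 1/0.8581² = 1.358.
Ratio = 11.06/1.358 = cos²(30.9°)/cos²(72.5°) ≈ 8.14.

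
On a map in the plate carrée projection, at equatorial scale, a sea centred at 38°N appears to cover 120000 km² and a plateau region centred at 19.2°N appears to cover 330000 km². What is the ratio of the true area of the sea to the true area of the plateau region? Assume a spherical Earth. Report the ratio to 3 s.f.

On the plate carrée, areal scale = h·k = 1 × sec φ, so true area = apparent × cos φ.
True area of sea: 120000 × cos(38°) = 120000 × 0.7880 = 94560 km².
True area of plateau region: 330000 × cos(19.2°) = 330000 × 0.9444 = 311600 km².
Ratio = 94560 / 311600 ≈ 0.303.

0.303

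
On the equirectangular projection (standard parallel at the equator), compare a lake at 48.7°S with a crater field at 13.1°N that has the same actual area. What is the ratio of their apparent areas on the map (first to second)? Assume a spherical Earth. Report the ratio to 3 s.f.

1.48

For the equirectangular projection with φ₀ = 0 (plate carrée), h = 1 along meridians and k = sec φ along parallels.
Areal scale at 48.7°: h·k = 1.000 × 1.515 = 1.515.
Areal scale at 13.1°: h·k = 1.000 × 1.027 = 1.027.
Ratio = 1.515/1.027 ≈ 1.48.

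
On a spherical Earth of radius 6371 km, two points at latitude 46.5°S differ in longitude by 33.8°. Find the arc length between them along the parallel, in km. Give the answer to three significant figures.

2590 km

Arc length along a parallel = R cos φ · Δλ (with Δλ in radians).
= 6371 × cos 46.5° × (33.8° × π/180) = 6371 × 0.6884 × 0.5899 ≈ 2590 km.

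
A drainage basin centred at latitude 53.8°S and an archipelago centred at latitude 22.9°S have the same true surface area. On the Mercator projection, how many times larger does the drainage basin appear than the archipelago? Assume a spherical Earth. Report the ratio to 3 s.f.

Mercator areal scale is sec²φ.
At 53.8°: sec²(53.8°) = 1/0.5906² = 2.867.
At 22.9°: sec²(22.9°) = 1/0.9212² = 1.178.
Ratio = 2.867/1.178 = cos²(22.9°)/cos²(53.8°) ≈ 2.43.

2.43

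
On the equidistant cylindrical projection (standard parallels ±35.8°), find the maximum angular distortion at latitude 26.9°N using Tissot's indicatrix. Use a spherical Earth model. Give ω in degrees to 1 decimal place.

The equidistant cylindrical projection with φ₀ = 35.8° has h = 1 (meridians true) and k = cos φ₀ / cos φ along parallels.
At 26.9°: h = 1.000, k = 0.9095; principal scales a = 1.000, b = 0.9095.
sin(ω/2) = (a − b)/(a + b) = 0.09053/1.909 = 0.04741, so ω = 2 arcsin(0.04741) ≈ 5.4°.

5.4°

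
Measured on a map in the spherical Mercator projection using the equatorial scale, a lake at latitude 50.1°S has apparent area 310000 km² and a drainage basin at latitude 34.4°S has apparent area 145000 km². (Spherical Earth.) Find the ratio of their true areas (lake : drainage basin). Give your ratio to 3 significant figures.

1.29

Since Mercator area scale is 1/cos²φ, the true area equals the apparent area multiplied by cos²φ.
True area of lake: 310000 × cos²(50.1°) = 310000 × 0.4115 = 127600 km².
True area of drainage basin: 145000 × cos²(34.4°) = 145000 × 0.6808 = 98720 km².
Ratio = 127600 / 98720 ≈ 1.29.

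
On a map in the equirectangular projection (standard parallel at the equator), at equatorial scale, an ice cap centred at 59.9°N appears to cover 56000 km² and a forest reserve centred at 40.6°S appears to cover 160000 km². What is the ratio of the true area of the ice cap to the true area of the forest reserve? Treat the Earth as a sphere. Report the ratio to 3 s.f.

0.231

On the plate carrée, areal scale = h·k = 1 × sec φ, so true area = apparent × cos φ.
True area of ice cap: 56000 × cos(59.9°) = 56000 × 0.5015 = 28080 km².
True area of forest reserve: 160000 × cos(40.6°) = 160000 × 0.7593 = 121500 km².
Ratio = 28080 / 121500 ≈ 0.231.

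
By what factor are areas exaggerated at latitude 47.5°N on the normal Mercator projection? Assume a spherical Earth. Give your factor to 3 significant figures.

For Mercator, h = k = sec φ (a conformal cylindrical projection has a single point scale, 1/cos φ).
Areal scale = k² = sec²φ = 1/cos²(47.5°) = 1/0.6756² = 2.191.

2.19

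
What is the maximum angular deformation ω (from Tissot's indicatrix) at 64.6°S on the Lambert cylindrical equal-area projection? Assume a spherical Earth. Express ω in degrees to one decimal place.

The Lambert cylindrical equal-area projection is the cylindrical equal-area projection with its standard parallel at the equator (φ₀ = 0). A cylindrical equal-area projection with standard parallel φ₀ has meridian scale h = cos φ / cos φ₀ and parallel scale k = cos φ₀ / cos φ (so areas are preserved, h·k = 1).
At 64.6°: h = 0.4289, k = 2.331; principal scales a = 2.331, b = 0.4289.
sin(ω/2) = (a − b)/(a + b) = 1.902/2.760 = 0.6892, so ω = 2 arcsin(0.6892) ≈ 87.1°.

87.1°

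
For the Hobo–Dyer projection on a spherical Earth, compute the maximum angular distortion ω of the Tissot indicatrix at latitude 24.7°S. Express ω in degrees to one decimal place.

15.5°

The Hobo–Dyer projection is cylindrical equal-area with φ₀ = 37.5°. Cylindrical equal-area (φ₀ = 37.5°): h = cos φ / cos 37.5° along meridians, k = cos 37.5° / cos φ along parallels; h·k = 1.
At 24.7°: h = 1.145, k = 0.8732; principal scales a = 1.145, b = 0.8732.
sin(ω/2) = (a − b)/(a + b) = 0.2719/2.018 = 0.1347, so ω = 2 arcsin(0.1347) ≈ 15.5°.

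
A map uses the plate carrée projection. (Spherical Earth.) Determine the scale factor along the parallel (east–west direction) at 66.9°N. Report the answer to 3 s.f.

2.55

Plate carrée maps x = Rλ, y = Rφ. The meridian scale is h = 1 and the parallel scale is k = 1/cos φ = sec φ.
k = 1/cos 66.9° = 1/0.3923 = 2.549.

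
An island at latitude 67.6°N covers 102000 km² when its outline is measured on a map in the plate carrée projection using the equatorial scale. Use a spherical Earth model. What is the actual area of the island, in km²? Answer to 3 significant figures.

38900 km²

For the equirectangular projection with φ₀ = 0 (plate carrée), h = 1 along meridians and k = sec φ along parallels.
Areal scale = h·k = 1 × sec φ; at 67.6°, h = 1.000, k = 2.624, so h·k = 2.624.
True area = apparent / (areal scale) = 102000 / 2.624 ≈ 38900 km².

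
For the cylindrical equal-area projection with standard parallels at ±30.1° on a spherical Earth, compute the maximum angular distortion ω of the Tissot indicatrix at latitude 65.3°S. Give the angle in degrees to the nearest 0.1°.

76.9°

Cylindrical equal-area (φ₀ = 30.1°): h = cos φ / cos 30.1° along meridians, k = cos 30.1° / cos φ along parallels; h·k = 1.
At 65.3°: h = 0.4830, k = 2.070; principal scales a = 2.070, b = 0.4830.
sin(ω/2) = (a − b)/(a + b) = 1.587/2.553 = 0.6217, so ω = 2 arcsin(0.6217) ≈ 76.9°.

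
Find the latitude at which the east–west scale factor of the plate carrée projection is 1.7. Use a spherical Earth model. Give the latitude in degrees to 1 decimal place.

Plate carrée: h = 1, k = sec φ along parallels.
sec φ = 1.7  ⇒  cos φ = 0.5882  ⇒  φ ≈ 54.0°.

54.0°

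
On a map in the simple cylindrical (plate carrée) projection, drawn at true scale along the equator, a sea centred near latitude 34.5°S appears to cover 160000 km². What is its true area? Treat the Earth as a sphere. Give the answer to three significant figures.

132000 km²

Plate carrée maps x = Rλ, y = Rφ. The meridian scale is h = 1 and the parallel scale is k = 1/cos φ = sec φ.
Areal scale = h·k = 1 × sec φ; at 34.5°, h = 1.000, k = 1.213, so h·k = 1.213.
True area = apparent / (areal scale) = 160000 / 1.213 ≈ 132000 km².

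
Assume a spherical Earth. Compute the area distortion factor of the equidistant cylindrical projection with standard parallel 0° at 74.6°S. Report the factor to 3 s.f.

Plate carrée maps x = Rλ, y = Rφ. The meridian scale is h = 1 and the parallel scale is k = 1/cos φ = sec φ.
Areal scale = h·k = 1 × sec φ; at 74.6°, h = 1.000, k = 3.766, so h·k = 3.766.

3.77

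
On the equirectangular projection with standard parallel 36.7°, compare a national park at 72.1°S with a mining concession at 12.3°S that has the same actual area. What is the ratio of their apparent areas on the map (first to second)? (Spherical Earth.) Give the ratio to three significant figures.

3.18

In the equirectangular projection with standard parallel φ₀ = 36.7° (x = Rλ cos φ₀, y = Rφ), meridians are true-scale (h = 1) and the parallel scale is k = cos φ₀ / cos φ.
Areal scale at 72.1°: h·k = 1.000 × 2.609 = 2.609.
Areal scale at 12.3°: h·k = 1.000 × 0.8206 = 0.8206.
Ratio = 2.609/0.8206 ≈ 3.18.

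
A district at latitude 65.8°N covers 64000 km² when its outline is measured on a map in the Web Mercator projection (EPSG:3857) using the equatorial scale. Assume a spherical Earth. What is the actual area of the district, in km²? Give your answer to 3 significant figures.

10800 km²

For Mercator, h = k = sec φ (a conformal cylindrical projection has a single point scale, 1/cos φ).
Areal scale = k² = sec²φ = 1/cos²(65.8°) = 1/0.4099² = 5.951.
True area = apparent / (areal scale) = 64000 / 5.951 ≈ 10800 km².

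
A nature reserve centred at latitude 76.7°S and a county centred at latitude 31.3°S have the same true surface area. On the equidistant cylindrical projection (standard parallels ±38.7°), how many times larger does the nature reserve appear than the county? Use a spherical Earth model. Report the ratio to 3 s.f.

3.71

With standard parallel φ₀ = 38.7°, the equirectangular projection gives x = Rλ cos φ₀, y = Rφ, so h = 1 and k = cos 38.7° / cos φ.
Areal scale at 76.7°: h·k = 1.000 × 3.392 = 3.392.
Areal scale at 31.3°: h·k = 1.000 × 0.9134 = 0.9134.
Ratio = 3.392/0.9134 ≈ 3.71.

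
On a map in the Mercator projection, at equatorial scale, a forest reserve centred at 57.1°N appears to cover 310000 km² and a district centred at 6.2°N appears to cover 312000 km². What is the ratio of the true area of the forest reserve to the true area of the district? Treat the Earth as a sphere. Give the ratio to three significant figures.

0.297

On Mercator the areal scale is sec²φ, so true area = apparent × cos²φ.
True area of forest reserve: 310000 × cos²(57.1°) = 310000 × 0.2950 = 91460 km².
True area of district: 312000 × cos²(6.2°) = 312000 × 0.9883 = 308400 km².
Ratio = 91460 / 308400 ≈ 0.297.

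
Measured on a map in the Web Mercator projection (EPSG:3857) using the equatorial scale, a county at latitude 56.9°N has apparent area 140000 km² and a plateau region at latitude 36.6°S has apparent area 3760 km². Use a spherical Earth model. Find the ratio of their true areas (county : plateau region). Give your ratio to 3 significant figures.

On Mercator the areal scale is sec²φ, so true area = apparent × cos²φ.
True area of county: 140000 × cos²(56.9°) = 140000 × 0.2982 = 41750 km².
True area of plateau region: 3760 × cos²(36.6°) = 3760 × 0.6445 = 2423 km².
Ratio = 41750 / 2423 ≈ 17.2.

17.2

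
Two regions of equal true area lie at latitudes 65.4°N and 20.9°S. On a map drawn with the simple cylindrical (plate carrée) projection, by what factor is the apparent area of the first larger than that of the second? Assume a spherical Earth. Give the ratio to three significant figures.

For the equirectangular projection with φ₀ = 0 (plate carrée), h = 1 along meridians and k = sec φ along parallels.
Areal scale at 65.4°: h·k = 1.000 × 2.402 = 2.402.
Areal scale at 20.9°: h·k = 1.000 × 1.070 = 1.070.
Ratio = 2.402/1.070 ≈ 2.24.

2.24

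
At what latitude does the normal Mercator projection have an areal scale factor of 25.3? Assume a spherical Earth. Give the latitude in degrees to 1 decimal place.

Mercator areal scale is sec²φ.
sec²φ = 25.3  ⇒  cos²φ = 0.03953  ⇒  cos φ = 0.1988.
φ = arccos(0.1988) ≈ 78.5°.

78.5°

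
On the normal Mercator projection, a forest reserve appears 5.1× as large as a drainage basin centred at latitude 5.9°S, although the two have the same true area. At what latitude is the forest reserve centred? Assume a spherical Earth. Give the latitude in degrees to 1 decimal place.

63.9°

For equal true areas on Mercator, apparent areas scale as sec²φ, so the ratio is cos²φ₂ / cos²φ₁.
cos²φ₂ / cos²φ₁ = 5.1  ⇒  cos φ₁ = cos 5.9° / √5.1 = 0.9947/2.258 = 0.4405.
φ₁ = arccos(0.4405) ≈ 63.9°.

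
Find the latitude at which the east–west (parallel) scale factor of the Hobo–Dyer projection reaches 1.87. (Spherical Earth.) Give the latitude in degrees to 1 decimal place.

Hobo–Dyer is a cylindrical equal-area projection with standard parallels at ±37.5°. Cylindrical equal-area (φ₀ = 37.5°): h = cos φ / cos 37.5° along meridians, k = cos 37.5° / cos φ along parallels; h·k = 1.
k = cos φ₀ / cos φ = 1.87  ⇒  cos φ = cos 37.5° / 1.87 = 0.4243.
φ = arccos(0.4243) ≈ 64.9°.

64.9°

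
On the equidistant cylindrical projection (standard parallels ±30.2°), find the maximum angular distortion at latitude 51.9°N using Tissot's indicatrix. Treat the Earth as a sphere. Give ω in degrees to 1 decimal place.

With standard parallel φ₀ = 30.2°, the equirectangular projection gives x = Rλ cos φ₀, y = Rφ, so h = 1 and k = cos 30.2° / cos φ.
At 51.9°: h = 1.000, k = 1.401; principal scales a = 1.401, b = 1.000.
sin(ω/2) = (a − b)/(a + b) = 0.4007/2.401 = 0.1669, so ω = 2 arcsin(0.1669) ≈ 19.2°.

19.2°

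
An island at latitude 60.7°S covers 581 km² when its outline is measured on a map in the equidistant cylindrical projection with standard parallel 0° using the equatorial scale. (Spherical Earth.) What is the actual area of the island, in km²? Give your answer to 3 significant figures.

284 km²

In the plate carrée (x = Rλ, y = Rφ), meridians are true-scale (h = 1) and parallels are stretched by k = sec φ.
Areal scale = h·k = 1 × sec φ; at 60.7°, h = 1.000, k = 2.043, so h·k = 2.043.
True area = apparent / (areal scale) = 581 / 2.043 ≈ 284 km².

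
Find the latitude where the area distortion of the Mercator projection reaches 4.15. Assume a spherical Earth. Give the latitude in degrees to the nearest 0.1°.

Mercator areal scale is sec²φ.
sec²φ = 4.15  ⇒  cos²φ = 0.2410  ⇒  cos φ = 0.4909.
φ = arccos(0.4909) ≈ 60.6°.

60.6°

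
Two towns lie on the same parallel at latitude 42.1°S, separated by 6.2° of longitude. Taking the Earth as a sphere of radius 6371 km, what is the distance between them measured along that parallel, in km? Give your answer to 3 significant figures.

Arc length along a parallel = R cos φ · Δλ (with Δλ in radians).
= 6371 × cos 42.1° × (6.2° × π/180) = 6371 × 0.7420 × 0.1082 ≈ 512 km.

512 km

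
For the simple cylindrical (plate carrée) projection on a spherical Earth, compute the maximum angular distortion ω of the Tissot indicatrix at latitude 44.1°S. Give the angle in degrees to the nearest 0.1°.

18.9°

Plate carrée maps x = Rλ, y = Rφ. The meridian scale is h = 1 and the parallel scale is k = 1/cos φ = sec φ.
At 44.1°: h = 1.000, k = 1.393; principal scales a = 1.393, b = 1.000.
sin(ω/2) = (a − b)/(a + b) = 0.3925/2.393 = 0.1641, so ω = 2 arcsin(0.1641) ≈ 18.9°.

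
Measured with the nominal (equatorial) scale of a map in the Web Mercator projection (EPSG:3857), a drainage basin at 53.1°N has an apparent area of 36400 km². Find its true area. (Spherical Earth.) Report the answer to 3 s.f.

Mercator is conformal, so the point scale is isotropic: h = k = sec φ = 1/cos φ.
Areal scale = k² = sec²φ = 1/cos²(53.1°) = 1/0.6004² = 2.774.
True area = apparent / (areal scale) = 36400 / 2.774 ≈ 13100 km².

13100 km²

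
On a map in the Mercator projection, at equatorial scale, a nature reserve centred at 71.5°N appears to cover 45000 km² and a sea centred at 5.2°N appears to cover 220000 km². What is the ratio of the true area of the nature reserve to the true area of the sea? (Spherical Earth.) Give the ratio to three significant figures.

0.0208

On Mercator the areal scale is sec²φ, so true area = apparent × cos²φ.
True area of nature reserve: 45000 × cos²(71.5°) = 45000 × 0.1007 = 4531 km².
True area of sea: 220000 × cos²(5.2°) = 220000 × 0.9918 = 218200 km².
Ratio = 4531 / 218200 ≈ 0.0208.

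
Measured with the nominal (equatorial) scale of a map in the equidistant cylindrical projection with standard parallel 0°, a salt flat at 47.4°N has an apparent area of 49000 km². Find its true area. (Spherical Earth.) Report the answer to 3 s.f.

33200 km²

Plate carrée maps x = Rλ, y = Rφ. The meridian scale is h = 1 and the parallel scale is k = 1/cos φ = sec φ.
Areal scale = h·k = 1 × sec φ; at 47.4°, h = 1.000, k = 1.477, so h·k = 1.477.
True area = apparent / (areal scale) = 49000 / 1.477 ≈ 33200 km².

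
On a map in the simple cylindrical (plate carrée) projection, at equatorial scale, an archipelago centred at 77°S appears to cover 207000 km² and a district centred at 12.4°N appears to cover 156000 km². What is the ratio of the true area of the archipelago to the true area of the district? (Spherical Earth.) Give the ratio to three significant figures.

0.306

On the plate carrée, areal scale = h·k = 1 × sec φ, so true area = apparent × cos φ.
True area of archipelago: 207000 × cos(77°) = 207000 × 0.2250 = 46560 km².
True area of district: 156000 × cos(12.4°) = 156000 × 0.9767 = 152400 km².
Ratio = 46560 / 152400 ≈ 0.306.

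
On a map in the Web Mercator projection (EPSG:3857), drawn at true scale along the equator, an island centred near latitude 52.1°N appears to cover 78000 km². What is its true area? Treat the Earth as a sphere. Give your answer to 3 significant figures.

The Mercator projection is conformal; its linear scale factor is the same in every direction and equals sec φ = 1/cos φ.
Areal scale = k² = sec²φ = 1/cos²(52.1°) = 1/0.6143² = 2.650.
True area = apparent / (areal scale) = 78000 / 2.650 ≈ 29400 km².

29400 km²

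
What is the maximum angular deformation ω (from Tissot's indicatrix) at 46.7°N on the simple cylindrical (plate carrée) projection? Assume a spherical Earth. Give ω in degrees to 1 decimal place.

21.5°

Plate carrée maps x = Rλ, y = Rφ. The meridian scale is h = 1 and the parallel scale is k = 1/cos φ = sec φ.
At 46.7°: h = 1.000, k = 1.458; principal scales a = 1.458, b = 1.000.
sin(ω/2) = (a − b)/(a + b) = 0.4581/2.458 = 0.1864, so ω = 2 arcsin(0.1864) ≈ 21.5°.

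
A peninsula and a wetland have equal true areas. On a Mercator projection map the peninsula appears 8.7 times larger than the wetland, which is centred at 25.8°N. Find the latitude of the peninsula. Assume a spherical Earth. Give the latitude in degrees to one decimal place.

72.2°

For equal true areas on Mercator, apparent areas scale as sec²φ, so the ratio is cos²φ₂ / cos²φ₁.
cos²φ₂ / cos²φ₁ = 8.7  ⇒  cos φ₁ = cos 25.8° / √8.7 = 0.9003/2.950 = 0.3052.
φ₁ = arccos(0.3052) ≈ 72.2°.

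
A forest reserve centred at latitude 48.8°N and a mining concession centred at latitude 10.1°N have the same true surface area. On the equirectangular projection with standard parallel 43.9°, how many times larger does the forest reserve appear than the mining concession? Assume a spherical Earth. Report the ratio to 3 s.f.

1.49

With standard parallel φ₀ = 43.9°, the equirectangular projection gives x = Rλ cos φ₀, y = Rφ, so h = 1 and k = cos 43.9° / cos φ.
Areal scale at 48.8°: h·k = 1.000 × 1.094 = 1.094.
Areal scale at 10.1°: h·k = 1.000 × 0.7319 = 0.7319.
Ratio = 1.094/0.7319 ≈ 1.49.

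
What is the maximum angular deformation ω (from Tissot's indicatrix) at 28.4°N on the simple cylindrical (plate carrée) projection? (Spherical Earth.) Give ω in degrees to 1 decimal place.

7.3°

Plate carrée maps x = Rλ, y = Rφ. The meridian scale is h = 1 and the parallel scale is k = 1/cos φ = sec φ.
At 28.4°: h = 1.000, k = 1.137; principal scales a = 1.137, b = 1.000.
sin(ω/2) = (a − b)/(a + b) = 0.1368/2.137 = 0.06403, so ω = 2 arcsin(0.06403) ≈ 7.3°.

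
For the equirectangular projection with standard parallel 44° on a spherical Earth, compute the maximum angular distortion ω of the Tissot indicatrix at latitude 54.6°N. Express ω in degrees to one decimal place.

The equidistant cylindrical projection with φ₀ = 44° has h = 1 (meridians true) and k = cos φ₀ / cos φ along parallels.
At 54.6°: h = 1.000, k = 1.242; principal scales a = 1.242, b = 1.000.
sin(ω/2) = (a − b)/(a + b) = 0.2418/2.242 = 0.1079, so ω = 2 arcsin(0.1079) ≈ 12.4°.

12.4°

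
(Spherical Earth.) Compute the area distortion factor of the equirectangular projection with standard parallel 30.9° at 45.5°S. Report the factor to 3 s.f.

In the equirectangular projection with standard parallel φ₀ = 30.9° (x = Rλ cos φ₀, y = Rφ), meridians are true-scale (h = 1) and the parallel scale is k = cos φ₀ / cos φ.
Areal scale = h·k = 1 × cos φ₀ / cos φ; at 45.5°, h = 1.000, k = 1.224, so h·k = 1.224.

1.22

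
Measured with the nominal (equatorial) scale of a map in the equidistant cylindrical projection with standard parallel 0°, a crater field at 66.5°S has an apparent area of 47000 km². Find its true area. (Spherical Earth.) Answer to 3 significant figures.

18700 km²

Plate carrée maps x = Rλ, y = Rφ. The meridian scale is h = 1 and the parallel scale is k = 1/cos φ = sec φ.
Areal scale = h·k = 1 × sec φ; at 66.5°, h = 1.000, k = 2.508, so h·k = 2.508.
True area = apparent / (areal scale) = 47000 / 2.508 ≈ 18700 km².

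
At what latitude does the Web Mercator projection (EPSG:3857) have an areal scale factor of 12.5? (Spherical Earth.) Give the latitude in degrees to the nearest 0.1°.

73.6°

Mercator areal scale is sec²φ.
sec²φ = 12.5  ⇒  cos²φ = 0.08000  ⇒  cos φ = 0.2828.
φ = arccos(0.2828) ≈ 73.6°.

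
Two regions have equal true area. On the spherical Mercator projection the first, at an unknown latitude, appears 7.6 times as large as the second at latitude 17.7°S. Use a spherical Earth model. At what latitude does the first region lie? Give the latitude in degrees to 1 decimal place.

69.8°

For equal true areas on Mercator, apparent areas scale as sec²φ, so the ratio is cos²φ₂ / cos²φ₁.
cos²φ₂ / cos²φ₁ = 7.6  ⇒  cos φ₁ = cos 17.7° / √7.6 = 0.9527/2.757 = 0.3456.
φ₁ = arccos(0.3456) ≈ 69.8°.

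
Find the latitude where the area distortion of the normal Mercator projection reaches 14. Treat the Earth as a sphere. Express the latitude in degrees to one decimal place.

74.5°

Mercator areal scale is sec²φ.
sec²φ = 14  ⇒  cos²φ = 0.07143  ⇒  cos φ = 0.2673.
φ = arccos(0.2673) ≈ 74.5°.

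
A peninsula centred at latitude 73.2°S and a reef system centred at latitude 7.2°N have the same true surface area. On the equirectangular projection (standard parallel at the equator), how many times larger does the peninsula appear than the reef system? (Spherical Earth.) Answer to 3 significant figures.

For the equirectangular projection with φ₀ = 0 (plate carrée), h = 1 along meridians and k = sec φ along parallels.
Areal scale at 73.2°: h·k = 1.000 × 3.460 = 3.460.
Areal scale at 7.2°: h·k = 1.000 × 1.008 = 1.008.
Ratio = 3.460/1.008 ≈ 3.43.

3.43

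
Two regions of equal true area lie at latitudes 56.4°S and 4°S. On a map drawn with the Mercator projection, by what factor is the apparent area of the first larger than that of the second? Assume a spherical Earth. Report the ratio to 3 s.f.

On Mercator, area is exaggerated by sec²φ = 1/cos²φ.
At 56.4°: sec²(56.4°) = 1/0.5534² = 3.265.
At 4°: sec²(4°) = 1/0.9976² = 1.005.
Ratio = 3.265/1.005 = cos²(4°)/cos²(56.4°) ≈ 3.25.

3.25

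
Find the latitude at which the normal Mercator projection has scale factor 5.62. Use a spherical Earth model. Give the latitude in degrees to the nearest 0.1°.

79.8°

Mercator scale is k = sec φ = 1/cos φ.
1/cos φ = 5.62  ⇒  cos φ = 0.1779  ⇒  φ = arccos(0.1779) ≈ 79.8°.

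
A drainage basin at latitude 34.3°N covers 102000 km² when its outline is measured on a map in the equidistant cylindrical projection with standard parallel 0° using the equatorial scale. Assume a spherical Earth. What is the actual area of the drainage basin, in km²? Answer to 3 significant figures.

84300 km²

Plate carrée maps x = Rλ, y = Rφ. The meridian scale is h = 1 and the parallel scale is k = 1/cos φ = sec φ.
Areal scale = h·k = 1 × sec φ; at 34.3°, h = 1.000, k = 1.211, so h·k = 1.211.
True area = apparent / (areal scale) = 102000 / 1.211 ≈ 84300 km².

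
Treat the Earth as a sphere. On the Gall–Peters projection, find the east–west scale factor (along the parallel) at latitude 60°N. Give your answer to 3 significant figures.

Gall–Peters is a cylindrical equal-area projection with standard parallels at ±45°. Cylindrical equal-area (φ₀ = 45°): h = cos φ / cos 45° along meridians, k = cos 45° / cos φ along parallels; h·k = 1.
k = cos 45° / cos 60° = 0.7071/0.5000 = 1.414.

1.41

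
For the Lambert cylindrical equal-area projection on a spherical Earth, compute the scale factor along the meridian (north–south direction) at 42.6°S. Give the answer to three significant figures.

The Lambert cylindrical equal-area projection is the cylindrical equal-area projection with its standard parallel at the equator (φ₀ = 0). A cylindrical equal-area projection with standard parallel φ₀ has meridian scale h = cos φ / cos φ₀ and parallel scale k = cos φ₀ / cos φ (so areas are preserved, h·k = 1).
h = cos 42.6° / cos 0° = 0.7361/1.000 = 0.7361.

0.736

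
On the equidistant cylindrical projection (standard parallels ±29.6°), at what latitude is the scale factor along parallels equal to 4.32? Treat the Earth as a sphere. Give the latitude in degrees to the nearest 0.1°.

The equidistant cylindrical projection with φ₀ = 29.6° has h = 1 (meridians true) and k = cos φ₀ / cos φ along parallels.
k = cos φ₀ / cos φ = 4.32  ⇒  cos φ = cos 29.6° / 4.32 = 0.2013.
φ = arccos(0.2013) ≈ 78.4°.

78.4°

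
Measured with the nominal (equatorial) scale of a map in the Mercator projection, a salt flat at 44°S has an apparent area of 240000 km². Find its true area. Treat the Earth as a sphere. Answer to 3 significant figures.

124000 km²

For Mercator, h = k = sec φ (a conformal cylindrical projection has a single point scale, 1/cos φ).
Areal scale = k² = sec²φ = 1/cos²(44°) = 1/0.7193² = 1.933.
True area = apparent / (areal scale) = 240000 / 1.933 ≈ 124000 km².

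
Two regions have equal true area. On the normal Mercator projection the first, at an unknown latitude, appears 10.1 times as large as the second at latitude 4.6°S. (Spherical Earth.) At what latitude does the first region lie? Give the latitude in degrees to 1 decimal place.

71.7°

For equal true areas on Mercator, apparent areas scale as sec²φ, so the ratio is cos²φ₂ / cos²φ₁.
cos²φ₂ / cos²φ₁ = 10.1  ⇒  cos φ₁ = cos 4.6° / √10.1 = 0.9968/3.178 = 0.3136.
φ₁ = arccos(0.3136) ≈ 71.7°.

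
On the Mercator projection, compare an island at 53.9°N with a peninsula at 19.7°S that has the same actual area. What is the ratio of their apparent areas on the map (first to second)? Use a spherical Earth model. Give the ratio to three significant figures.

2.55

On Mercator, area is exaggerated by sec²φ = 1/cos²φ.
At 53.9°: sec²(53.9°) = 1/0.5892² = 2.881.
At 19.7°: sec²(19.7°) = 1/0.9415² = 1.128.
Ratio = 2.881/1.128 = cos²(19.7°)/cos²(53.9°) ≈ 2.55.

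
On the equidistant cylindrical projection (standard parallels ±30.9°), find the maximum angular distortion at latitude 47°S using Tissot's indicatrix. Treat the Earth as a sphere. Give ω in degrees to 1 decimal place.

13.1°

The equidistant cylindrical projection with φ₀ = 30.9° has h = 1 (meridians true) and k = cos φ₀ / cos φ along parallels.
At 47°: h = 1.000, k = 1.258; principal scales a = 1.258, b = 1.000.
sin(ω/2) = (a − b)/(a + b) = 0.2582/2.258 = 0.1143, so ω = 2 arcsin(0.1143) ≈ 13.1°.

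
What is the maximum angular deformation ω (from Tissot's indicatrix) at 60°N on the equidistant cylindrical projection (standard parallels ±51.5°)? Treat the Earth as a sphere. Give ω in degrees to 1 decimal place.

With standard parallel φ₀ = 51.5°, the equirectangular projection gives x = Rλ cos φ₀, y = Rφ, so h = 1 and k = cos 51.5° / cos φ.
At 60°: h = 1.000, k = 1.245; principal scales a = 1.245, b = 1.000.
sin(ω/2) = (a − b)/(a + b) = 0.2450/2.245 = 0.1091, so ω = 2 arcsin(0.1091) ≈ 12.5°.

12.5°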